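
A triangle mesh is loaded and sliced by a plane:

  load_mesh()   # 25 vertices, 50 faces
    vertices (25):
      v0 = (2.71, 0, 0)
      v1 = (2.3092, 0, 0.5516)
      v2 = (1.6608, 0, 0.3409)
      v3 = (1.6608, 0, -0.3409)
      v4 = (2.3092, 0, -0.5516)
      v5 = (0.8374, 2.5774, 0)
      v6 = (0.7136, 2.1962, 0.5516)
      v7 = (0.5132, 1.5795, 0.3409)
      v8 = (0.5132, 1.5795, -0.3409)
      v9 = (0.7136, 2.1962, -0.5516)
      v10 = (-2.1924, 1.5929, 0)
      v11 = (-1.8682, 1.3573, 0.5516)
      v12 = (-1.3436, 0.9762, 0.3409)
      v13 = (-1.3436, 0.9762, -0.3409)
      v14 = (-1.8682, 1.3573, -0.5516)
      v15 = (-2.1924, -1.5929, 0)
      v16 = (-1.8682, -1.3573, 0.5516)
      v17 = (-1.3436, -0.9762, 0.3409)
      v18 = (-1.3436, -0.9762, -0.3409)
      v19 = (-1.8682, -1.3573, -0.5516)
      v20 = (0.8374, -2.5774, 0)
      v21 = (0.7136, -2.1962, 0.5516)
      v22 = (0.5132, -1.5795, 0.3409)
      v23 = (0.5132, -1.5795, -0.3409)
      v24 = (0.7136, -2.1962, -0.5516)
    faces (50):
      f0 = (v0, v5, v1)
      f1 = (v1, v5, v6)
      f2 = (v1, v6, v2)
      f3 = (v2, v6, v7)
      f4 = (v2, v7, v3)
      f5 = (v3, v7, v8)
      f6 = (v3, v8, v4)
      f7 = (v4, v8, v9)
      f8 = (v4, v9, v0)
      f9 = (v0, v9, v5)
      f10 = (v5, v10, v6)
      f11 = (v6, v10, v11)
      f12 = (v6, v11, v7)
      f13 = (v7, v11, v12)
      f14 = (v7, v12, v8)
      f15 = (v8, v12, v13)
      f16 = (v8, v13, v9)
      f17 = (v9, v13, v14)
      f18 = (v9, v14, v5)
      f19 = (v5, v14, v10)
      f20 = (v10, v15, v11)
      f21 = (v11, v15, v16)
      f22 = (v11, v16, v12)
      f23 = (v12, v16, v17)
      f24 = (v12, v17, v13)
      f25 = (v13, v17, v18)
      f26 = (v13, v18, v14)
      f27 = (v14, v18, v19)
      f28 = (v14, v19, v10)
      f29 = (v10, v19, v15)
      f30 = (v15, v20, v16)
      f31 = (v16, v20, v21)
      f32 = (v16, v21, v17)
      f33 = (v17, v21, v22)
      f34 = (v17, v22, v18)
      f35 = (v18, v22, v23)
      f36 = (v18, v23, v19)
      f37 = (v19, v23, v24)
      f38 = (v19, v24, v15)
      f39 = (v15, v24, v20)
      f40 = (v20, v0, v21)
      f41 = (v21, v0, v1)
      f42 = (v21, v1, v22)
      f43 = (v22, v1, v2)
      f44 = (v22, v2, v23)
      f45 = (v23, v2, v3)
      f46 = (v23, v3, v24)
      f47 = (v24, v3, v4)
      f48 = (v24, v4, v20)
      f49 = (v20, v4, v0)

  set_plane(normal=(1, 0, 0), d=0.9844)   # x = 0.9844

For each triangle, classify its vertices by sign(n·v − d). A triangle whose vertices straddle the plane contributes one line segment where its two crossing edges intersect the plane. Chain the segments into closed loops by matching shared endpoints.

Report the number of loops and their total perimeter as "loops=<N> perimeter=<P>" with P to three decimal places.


Straddling triangles (20 of 50):
  (v0,v5,v1) [+-+] → (0.9844, 2.37507, 0)–(0.9844, 2.31998, 0.0550925)  len=0.0779
  (v1,v5,v6) [+--] → (0.9844, 2.31998, 0.0550925)–(0.9844, 1.82347, 0.5516)  len=0.7022
  (v1,v6,v2) [+-+] → (0.9844, 1.82347, 0.5516)–(0.9844, 1.56832, 0.491362)  len=0.2622
  (v2,v6,v7) [+--] → (0.9844, 1.56832, 0.491362)–(0.9844, 0.930964, 0.3409)  len=0.6549
  (v2,v7,v3) [+-+] → (0.9844, 0.930964, 0.3409)–(0.9844, 0.930964, 0.0609556)  len=0.2799
  (v3,v7,v8) [+--] → (0.9844, 0.930964, 0.0609556)–(0.9844, 0.930964, -0.3409)  len=0.4019
  (v3,v8,v4) [+-+] → (0.9844, 0.930964, -0.3409)–(0.9844, 1.1651, -0.396179)  len=0.2406
  (v4,v8,v9) [+--] → (0.9844, 1.1651, -0.396179)–(0.9844, 1.82347, -0.5516)  len=0.6765
  (v4,v9,v0) [+-+] → (0.9844, 1.82347, -0.5516)–(0.9844, 1.8983, -0.476779)  len=0.1058
  (v0,v9,v5) [+--] → (0.9844, 1.8983, -0.476779)–(0.9844, 2.37507, 0)  len=0.6743
  (v20,v0,v21) [-+-] → (0.9844, -2.37507, 0)–(0.9844, -1.8983, 0.476779)  len=0.6743
  (v21,v0,v1) [-++] → (0.9844, -1.8983, 0.476779)–(0.9844, -1.82347, 0.5516)  len=0.1058
  (v21,v1,v22) [-+-] → (0.9844, -1.82347, 0.5516)–(0.9844, -1.1651, 0.396179)  len=0.6765
  (v22,v1,v2) [-++] → (0.9844, -1.1651, 0.396179)–(0.9844, -0.930964, 0.3409)  len=0.2406
  (v22,v2,v23) [-+-] → (0.9844, -0.930964, 0.3409)–(0.9844, -0.930964, -0.0609556)  len=0.4019
  (v23,v2,v3) [-++] → (0.9844, -0.930964, -0.0609556)–(0.9844, -0.930964, -0.3409)  len=0.2799
  (v23,v3,v24) [-+-] → (0.9844, -0.930964, -0.3409)–(0.9844, -1.56832, -0.491362)  len=0.6549
  (v24,v3,v4) [-++] → (0.9844, -1.56832, -0.491362)–(0.9844, -1.82347, -0.5516)  len=0.2622
  (v24,v4,v20) [-+-] → (0.9844, -1.82347, -0.5516)–(0.9844, -2.31998, -0.0550925)  len=0.7022
  (v20,v4,v0) [-++] → (0.9844, -2.31998, -0.0550925)–(0.9844, -2.37507, 0)  len=0.0779

Chained into 2 loop(s):
  loop 1: 10 segments, perimeter = 4.0760
  loop 2: 10 segments, perimeter = 4.0760
Total perimeter = 8.152

loops=2 perimeter=8.152


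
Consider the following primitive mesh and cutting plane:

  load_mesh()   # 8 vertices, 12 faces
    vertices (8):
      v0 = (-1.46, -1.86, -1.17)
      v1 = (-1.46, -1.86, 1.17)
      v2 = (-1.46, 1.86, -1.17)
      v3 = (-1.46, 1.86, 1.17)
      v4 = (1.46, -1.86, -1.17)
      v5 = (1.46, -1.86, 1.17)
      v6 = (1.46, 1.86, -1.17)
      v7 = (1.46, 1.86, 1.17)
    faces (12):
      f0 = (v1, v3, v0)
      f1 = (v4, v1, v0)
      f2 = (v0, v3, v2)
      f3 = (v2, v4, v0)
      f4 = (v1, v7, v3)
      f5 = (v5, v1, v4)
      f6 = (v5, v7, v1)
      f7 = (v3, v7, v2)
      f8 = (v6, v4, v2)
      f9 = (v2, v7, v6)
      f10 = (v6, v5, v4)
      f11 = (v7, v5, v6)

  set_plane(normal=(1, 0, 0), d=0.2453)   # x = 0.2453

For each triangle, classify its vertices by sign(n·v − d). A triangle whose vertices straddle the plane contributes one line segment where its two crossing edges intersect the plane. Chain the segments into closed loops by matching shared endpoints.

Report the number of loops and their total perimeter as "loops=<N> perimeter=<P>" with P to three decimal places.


Straddling triangles (8 of 12):
  (v4,v1,v0) [+--] → (0.2453, -1.86, -0.196576)–(0.2453, -1.86, -1.17)  len=0.9734
  (v2,v4,v0) [-+-] → (0.2453, -0.312505, -1.17)–(0.2453, -1.86, -1.17)  len=1.5475
  (v1,v7,v3) [-+-] → (0.2453, 0.312505, 1.17)–(0.2453, 1.86, 1.17)  len=1.5475
  (v5,v1,v4) [+-+] → (0.2453, -1.86, 1.17)–(0.2453, -1.86, -0.196576)  len=1.3666
  (v5,v7,v1) [++-] → (0.2453, 0.312505, 1.17)–(0.2453, -1.86, 1.17)  len=2.1725
  (v3,v7,v2) [-+-] → (0.2453, 1.86, 1.17)–(0.2453, 1.86, 0.196576)  len=0.9734
  (v6,v4,v2) [++-] → (0.2453, -0.312505, -1.17)–(0.2453, 1.86, -1.17)  len=2.1725
  (v2,v7,v6) [-++] → (0.2453, 1.86, 0.196576)–(0.2453, 1.86, -1.17)  len=1.3666

Chained into 1 loop(s):
  loop 1: 8 segments, perimeter = 12.1200
Total perimeter = 12.120

loops=1 perimeter=12.120


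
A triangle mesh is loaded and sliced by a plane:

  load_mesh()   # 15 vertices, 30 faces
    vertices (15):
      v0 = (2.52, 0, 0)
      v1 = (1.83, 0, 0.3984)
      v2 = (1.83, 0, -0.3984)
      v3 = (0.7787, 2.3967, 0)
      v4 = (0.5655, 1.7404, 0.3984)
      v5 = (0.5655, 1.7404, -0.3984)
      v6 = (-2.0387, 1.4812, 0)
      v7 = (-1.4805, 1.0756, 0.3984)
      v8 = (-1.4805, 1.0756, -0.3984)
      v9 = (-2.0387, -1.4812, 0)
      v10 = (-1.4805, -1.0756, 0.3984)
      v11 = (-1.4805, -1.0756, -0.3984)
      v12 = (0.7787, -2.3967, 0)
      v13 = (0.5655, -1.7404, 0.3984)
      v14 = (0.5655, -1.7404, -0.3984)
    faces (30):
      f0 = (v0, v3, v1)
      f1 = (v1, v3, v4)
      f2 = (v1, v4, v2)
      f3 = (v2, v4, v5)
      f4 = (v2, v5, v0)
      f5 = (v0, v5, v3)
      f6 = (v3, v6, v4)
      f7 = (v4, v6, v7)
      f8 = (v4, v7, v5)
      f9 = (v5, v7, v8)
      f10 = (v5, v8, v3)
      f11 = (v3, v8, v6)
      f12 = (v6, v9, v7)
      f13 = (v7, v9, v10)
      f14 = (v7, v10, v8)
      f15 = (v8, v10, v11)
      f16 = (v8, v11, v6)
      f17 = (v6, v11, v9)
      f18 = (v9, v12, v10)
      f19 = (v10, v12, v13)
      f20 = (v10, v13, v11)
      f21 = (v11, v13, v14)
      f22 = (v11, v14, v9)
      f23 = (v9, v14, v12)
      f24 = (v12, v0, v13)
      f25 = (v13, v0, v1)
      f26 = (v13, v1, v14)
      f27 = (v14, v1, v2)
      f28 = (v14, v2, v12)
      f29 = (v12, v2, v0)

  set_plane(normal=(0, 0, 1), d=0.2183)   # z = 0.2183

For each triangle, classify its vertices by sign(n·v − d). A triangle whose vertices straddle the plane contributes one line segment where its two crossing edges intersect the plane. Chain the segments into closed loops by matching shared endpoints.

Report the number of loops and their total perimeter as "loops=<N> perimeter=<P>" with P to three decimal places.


loops=2 perimeter=23.346

Straddling triangles (20 of 30):
  (v0,v3,v1) [--+] → (1.35475, 1.08345, 0.2183)–(2.14192, 0, 0.2183)  len=1.3392
  (v1,v3,v4) [+-+] → (1.35475, 1.08345, 0.2183)–(0.661879, 2.03709, 0.2183)  len=1.1788
  (v1,v4,v2) [++-] → (0.851314, 1.34702, 0.2183)–(1.83, 0, 0.2183)  len=1.6650
  (v2,v4,v5) [-+-] → (0.851314, 1.34702, 0.2183)–(0.5655, 1.7404, 0.2183)  len=0.4862
  (v3,v6,v4) [--+] → (-0.61175, 1.62323, 0.2183)–(0.661879, 2.03709, 0.2183)  len=1.3392
  (v4,v6,v7) [+-+] → (-0.61175, 1.62323, 0.2183)–(-1.73284, 1.25895, 0.2183)  len=1.1788
  (v4,v7,v5) [++-] → (-1.01804, 1.22586, 0.2183)–(0.5655, 1.7404, 0.2183)  len=1.6650
  (v5,v7,v8) [-+-] → (-1.01804, 1.22586, 0.2183)–(-1.4805, 1.0756, 0.2183)  len=0.4863
  (v6,v9,v7) [--+] → (-1.73284, -0.0802225, 0.2183)–(-1.73284, 1.25895, 0.2183)  len=1.3392
  (v7,v9,v10) [+-+] → (-1.73284, -0.0802225, 0.2183)–(-1.73284, -1.25895, 0.2183)  len=1.1787
  (v7,v10,v8) [++-] → (-1.4805, -0.589366, 0.2183)–(-1.4805, 1.0756, 0.2183)  len=1.6650
  (v8,v10,v11) [-+-] → (-1.4805, -0.589366, 0.2183)–(-1.4805, -1.0756, 0.2183)  len=0.4862
  (v9,v12,v10) [--+] → (-0.45921, -1.67281, 0.2183)–(-1.73284, -1.25895, 0.2183)  len=1.3392
  (v10,v12,v13) [+-+] → (-0.45921, -1.67281, 0.2183)–(0.661879, -2.03709, 0.2183)  len=1.1788
  (v10,v13,v11) [++-] → (0.103044, -1.59014, 0.2183)–(-1.4805, -1.0756, 0.2183)  len=1.6650
  (v11,v13,v14) [-+-] → (0.103044, -1.59014, 0.2183)–(0.5655, -1.7404, 0.2183)  len=0.4863
  (v12,v0,v13) [--+] → (1.44905, -0.953638, 0.2183)–(0.661879, -2.03709, 0.2183)  len=1.3392
  (v13,v0,v1) [+-+] → (1.44905, -0.953638, 0.2183)–(2.14192, 0, 0.2183)  len=1.1788
  (v13,v1,v14) [++-] → (1.54419, -0.393381, 0.2183)–(0.5655, -1.7404, 0.2183)  len=1.6650
  (v14,v1,v2) [-+-] → (1.54419, -0.393381, 0.2183)–(1.83, 0, 0.2183)  len=0.4862

Chained into 2 loop(s):
  loop 1: 10 segments, perimeter = 12.5898
  loop 2: 10 segments, perimeter = 10.7563
Total perimeter = 23.346


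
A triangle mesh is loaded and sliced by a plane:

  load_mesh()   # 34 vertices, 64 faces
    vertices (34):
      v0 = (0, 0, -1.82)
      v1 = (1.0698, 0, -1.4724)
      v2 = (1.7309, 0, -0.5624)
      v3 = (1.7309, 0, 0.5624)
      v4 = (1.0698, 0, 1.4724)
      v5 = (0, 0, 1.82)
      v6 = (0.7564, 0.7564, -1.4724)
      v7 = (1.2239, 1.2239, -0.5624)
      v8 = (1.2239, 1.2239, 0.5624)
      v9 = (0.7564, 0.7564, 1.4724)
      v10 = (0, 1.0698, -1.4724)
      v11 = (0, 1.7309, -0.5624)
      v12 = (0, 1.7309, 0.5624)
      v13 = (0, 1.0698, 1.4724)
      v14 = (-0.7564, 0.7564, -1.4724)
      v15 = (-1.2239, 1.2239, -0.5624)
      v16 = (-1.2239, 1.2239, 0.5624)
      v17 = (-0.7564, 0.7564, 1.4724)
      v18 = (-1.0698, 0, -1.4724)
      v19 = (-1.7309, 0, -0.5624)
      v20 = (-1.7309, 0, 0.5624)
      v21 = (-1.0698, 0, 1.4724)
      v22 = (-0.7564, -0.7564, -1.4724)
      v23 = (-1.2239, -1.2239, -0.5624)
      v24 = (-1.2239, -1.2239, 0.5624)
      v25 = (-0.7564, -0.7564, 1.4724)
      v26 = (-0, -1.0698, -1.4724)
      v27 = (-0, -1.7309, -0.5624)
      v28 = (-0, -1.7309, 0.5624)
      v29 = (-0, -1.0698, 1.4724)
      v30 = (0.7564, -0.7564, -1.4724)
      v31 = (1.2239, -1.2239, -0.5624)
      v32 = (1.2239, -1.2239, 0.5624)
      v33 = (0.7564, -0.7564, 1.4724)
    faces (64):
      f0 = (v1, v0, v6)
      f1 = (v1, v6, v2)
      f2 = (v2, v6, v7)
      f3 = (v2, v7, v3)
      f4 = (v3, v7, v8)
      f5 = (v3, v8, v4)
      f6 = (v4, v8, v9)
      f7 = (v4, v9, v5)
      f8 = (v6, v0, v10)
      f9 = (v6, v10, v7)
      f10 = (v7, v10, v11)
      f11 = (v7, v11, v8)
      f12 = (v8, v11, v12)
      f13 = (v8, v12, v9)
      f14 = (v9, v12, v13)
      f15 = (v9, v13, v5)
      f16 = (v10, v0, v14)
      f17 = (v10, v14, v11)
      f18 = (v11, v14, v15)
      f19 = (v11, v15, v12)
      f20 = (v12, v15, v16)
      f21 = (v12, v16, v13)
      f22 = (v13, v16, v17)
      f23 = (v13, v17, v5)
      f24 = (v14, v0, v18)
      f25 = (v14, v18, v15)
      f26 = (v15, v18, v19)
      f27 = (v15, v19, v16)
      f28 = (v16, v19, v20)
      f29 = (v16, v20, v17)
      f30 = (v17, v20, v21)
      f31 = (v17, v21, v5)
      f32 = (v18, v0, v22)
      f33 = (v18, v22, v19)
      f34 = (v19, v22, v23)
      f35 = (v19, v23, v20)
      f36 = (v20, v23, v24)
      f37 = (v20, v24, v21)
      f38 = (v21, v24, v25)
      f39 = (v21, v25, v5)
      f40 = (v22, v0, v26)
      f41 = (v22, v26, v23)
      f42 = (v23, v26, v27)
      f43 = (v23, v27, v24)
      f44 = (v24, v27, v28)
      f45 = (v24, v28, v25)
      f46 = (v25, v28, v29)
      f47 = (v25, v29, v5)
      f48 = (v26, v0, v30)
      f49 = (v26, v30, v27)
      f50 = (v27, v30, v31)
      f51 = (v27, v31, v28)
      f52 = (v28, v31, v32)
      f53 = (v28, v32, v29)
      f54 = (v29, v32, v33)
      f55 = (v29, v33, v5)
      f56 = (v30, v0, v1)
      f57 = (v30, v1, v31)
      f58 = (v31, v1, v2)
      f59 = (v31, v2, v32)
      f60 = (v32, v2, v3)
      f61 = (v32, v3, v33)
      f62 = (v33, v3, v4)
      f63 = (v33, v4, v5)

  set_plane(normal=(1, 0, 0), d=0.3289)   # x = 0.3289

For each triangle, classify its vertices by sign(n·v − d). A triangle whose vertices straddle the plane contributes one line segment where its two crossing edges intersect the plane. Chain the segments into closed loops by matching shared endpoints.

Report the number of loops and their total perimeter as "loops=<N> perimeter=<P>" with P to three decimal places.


Straddling triangles (20 of 64):
  (v1,v0,v6) [+-+] → (0.3289, 0, -1.71313)–(0.3289, 0.3289, -1.66886)  len=0.3319
  (v4,v9,v5) [++-] → (0.3289, 0.3289, 1.66886)–(0.3289, 0, 1.71313)  len=0.3319
  (v6,v0,v10) [+--] → (0.3289, 0.3289, -1.66886)–(0.3289, 0.933527, -1.4724)  len=0.6357
  (v6,v10,v7) [+-+] → (0.3289, 0.933527, -1.4724)–(0.3289, 1.11121, -1.22785)  len=0.3023
  (v7,v10,v11) [+--] → (0.3289, 1.11121, -1.22785)–(0.3289, 1.59465, -0.5624)  len=0.8225
  (v7,v11,v8) [+-+] → (0.3289, 1.59465, -0.5624)–(0.3289, 1.59465, -0.260131)  len=0.3023
  (v8,v11,v12) [+--] → (0.3289, 1.59465, -0.260131)–(0.3289, 1.59465, 0.5624)  len=0.8225
  (v8,v12,v9) [+-+] → (0.3289, 1.59465, 0.5624)–(0.3289, 1.30717, 0.958089)  len=0.4891
  (v9,v12,v13) [+--] → (0.3289, 1.30717, 0.958089)–(0.3289, 0.933527, 1.4724)  len=0.6357
  (v9,v13,v5) [+--] → (0.3289, 0.933527, 1.4724)–(0.3289, 0.3289, 1.66886)  len=0.6357
  (v26,v0,v30) [--+] → (0.3289, -0.3289, -1.66886)–(0.3289, -0.933527, -1.4724)  len=0.6357
  (v26,v30,v27) [-+-] → (0.3289, -0.933527, -1.4724)–(0.3289, -1.30717, -0.958089)  len=0.6357
  (v27,v30,v31) [-++] → (0.3289, -1.30717, -0.958089)–(0.3289, -1.59465, -0.5624)  len=0.4891
  (v27,v31,v28) [-+-] → (0.3289, -1.59465, -0.5624)–(0.3289, -1.59465, 0.260131)  len=0.8225
  (v28,v31,v32) [-++] → (0.3289, -1.59465, 0.260131)–(0.3289, -1.59465, 0.5624)  len=0.3023
  (v28,v32,v29) [-+-] → (0.3289, -1.59465, 0.5624)–(0.3289, -1.11121, 1.22785)  len=0.8225
  (v29,v32,v33) [-++] → (0.3289, -1.11121, 1.22785)–(0.3289, -0.933527, 1.4724)  len=0.3023
  (v29,v33,v5) [-+-] → (0.3289, -0.933527, 1.4724)–(0.3289, -0.3289, 1.66886)  len=0.6357
  (v30,v0,v1) [+-+] → (0.3289, -0.3289, -1.66886)–(0.3289, 0, -1.71313)  len=0.3319
  (v33,v4,v5) [++-] → (0.3289, 0, 1.71313)–(0.3289, -0.3289, 1.66886)  len=0.3319

Chained into 1 loop(s):
  loop 1: 20 segments, perimeter = 10.6193
Total perimeter = 10.619

loops=1 perimeter=10.619


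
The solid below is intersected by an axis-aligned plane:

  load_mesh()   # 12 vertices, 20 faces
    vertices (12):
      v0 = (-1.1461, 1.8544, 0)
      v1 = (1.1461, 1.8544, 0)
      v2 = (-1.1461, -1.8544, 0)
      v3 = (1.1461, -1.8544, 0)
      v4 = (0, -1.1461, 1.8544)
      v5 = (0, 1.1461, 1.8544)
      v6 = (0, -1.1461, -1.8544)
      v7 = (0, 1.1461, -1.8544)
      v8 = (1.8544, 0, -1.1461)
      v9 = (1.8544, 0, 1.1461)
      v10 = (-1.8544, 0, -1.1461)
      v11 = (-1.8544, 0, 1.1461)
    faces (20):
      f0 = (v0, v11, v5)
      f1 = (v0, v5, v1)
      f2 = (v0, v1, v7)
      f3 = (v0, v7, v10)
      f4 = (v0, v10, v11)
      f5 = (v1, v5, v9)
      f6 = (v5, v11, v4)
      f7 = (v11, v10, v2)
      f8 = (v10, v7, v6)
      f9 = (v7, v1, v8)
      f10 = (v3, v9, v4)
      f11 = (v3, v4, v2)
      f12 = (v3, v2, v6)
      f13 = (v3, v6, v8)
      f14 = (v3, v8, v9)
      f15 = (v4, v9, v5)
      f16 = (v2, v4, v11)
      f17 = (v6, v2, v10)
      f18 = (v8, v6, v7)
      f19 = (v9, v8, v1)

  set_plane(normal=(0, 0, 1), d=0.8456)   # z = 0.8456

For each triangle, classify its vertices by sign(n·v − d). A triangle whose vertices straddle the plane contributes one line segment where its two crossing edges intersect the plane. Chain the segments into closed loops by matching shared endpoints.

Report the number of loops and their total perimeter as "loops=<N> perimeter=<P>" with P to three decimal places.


Straddling triangles (10 of 20):
  (v0,v11,v5) [-++] → (-1.66869, 0.486212, 0.8456)–(-0.623482, 1.53142, 0.8456)  len=1.4781
  (v0,v5,v1) [-+-] → (-0.623482, 1.53142, 0.8456)–(0.623482, 1.53142, 0.8456)  len=1.2470
  (v0,v10,v11) [--+] → (-1.8544, 0, 0.8456)–(-1.66869, 0.486212, 0.8456)  len=0.5205
  (v1,v5,v9) [-++] → (0.623482, 1.53142, 0.8456)–(1.66869, 0.486212, 0.8456)  len=1.4781
  (v11,v10,v2) [+--] → (-1.8544, 0, 0.8456)–(-1.66869, -0.486212, 0.8456)  len=0.5205
  (v3,v9,v4) [-++] → (1.66869, -0.486212, 0.8456)–(0.623482, -1.53142, 0.8456)  len=1.4781
  (v3,v4,v2) [-+-] → (0.623482, -1.53142, 0.8456)–(-0.623482, -1.53142, 0.8456)  len=1.2470
  (v3,v8,v9) [--+] → (1.8544, 0, 0.8456)–(1.66869, -0.486212, 0.8456)  len=0.5205
  (v2,v4,v11) [-++] → (-0.623482, -1.53142, 0.8456)–(-1.66869, -0.486212, 0.8456)  len=1.4781
  (v9,v8,v1) [+--] → (1.8544, 0, 0.8456)–(1.66869, 0.486212, 0.8456)  len=0.5205

Chained into 1 loop(s):
  loop 1: 10 segments, perimeter = 10.4884
Total perimeter = 10.488

loops=1 perimeter=10.488


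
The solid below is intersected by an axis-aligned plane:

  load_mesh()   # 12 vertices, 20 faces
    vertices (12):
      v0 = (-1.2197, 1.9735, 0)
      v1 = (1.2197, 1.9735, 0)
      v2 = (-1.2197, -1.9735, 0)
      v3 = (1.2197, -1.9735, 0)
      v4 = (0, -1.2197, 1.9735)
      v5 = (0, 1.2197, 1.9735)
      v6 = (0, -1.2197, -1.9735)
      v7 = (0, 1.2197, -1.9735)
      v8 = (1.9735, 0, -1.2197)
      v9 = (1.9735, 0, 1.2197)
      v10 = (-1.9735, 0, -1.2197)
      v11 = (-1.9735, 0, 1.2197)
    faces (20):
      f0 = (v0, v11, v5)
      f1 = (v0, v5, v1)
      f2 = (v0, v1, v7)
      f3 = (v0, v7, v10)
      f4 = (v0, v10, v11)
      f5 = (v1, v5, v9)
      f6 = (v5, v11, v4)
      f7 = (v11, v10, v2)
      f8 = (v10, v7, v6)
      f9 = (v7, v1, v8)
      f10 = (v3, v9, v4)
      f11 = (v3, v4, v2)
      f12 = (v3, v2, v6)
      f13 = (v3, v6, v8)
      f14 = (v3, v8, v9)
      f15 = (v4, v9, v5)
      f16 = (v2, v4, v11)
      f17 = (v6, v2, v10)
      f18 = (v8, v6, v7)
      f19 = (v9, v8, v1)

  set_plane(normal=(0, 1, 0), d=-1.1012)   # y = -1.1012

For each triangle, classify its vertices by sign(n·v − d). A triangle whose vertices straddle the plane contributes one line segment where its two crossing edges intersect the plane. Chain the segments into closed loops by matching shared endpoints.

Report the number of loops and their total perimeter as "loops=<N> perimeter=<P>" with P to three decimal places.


Straddling triangles (10 of 20):
  (v5,v11,v4) [++-] → (-0.191735, -1.1012, 1.90026)–(0, -1.1012, 1.9735)  len=0.2052
  (v11,v10,v2) [++-] → (-1.55288, -1.1012, -0.539115)–(-1.55288, -1.1012, 0.539115)  len=1.0782
  (v10,v7,v6) [++-] → (0, -1.1012, -1.9735)–(-0.191735, -1.1012, -1.90026)  len=0.2052
  (v3,v9,v4) [-+-] → (1.55288, -1.1012, 0.539115)–(0.191735, -1.1012, 1.90026)  len=1.9250
  (v3,v6,v8) [--+] → (0.191735, -1.1012, -1.90026)–(1.55288, -1.1012, -0.539115)  len=1.9250
  (v3,v8,v9) [-++] → (1.55288, -1.1012, -0.539115)–(1.55288, -1.1012, 0.539115)  len=1.0782
  (v4,v9,v5) [-++] → (0.191735, -1.1012, 1.90026)–(0, -1.1012, 1.9735)  len=0.2052
  (v2,v4,v11) [--+] → (-0.191735, -1.1012, 1.90026)–(-1.55288, -1.1012, 0.539115)  len=1.9250
  (v6,v2,v10) [--+] → (-1.55288, -1.1012, -0.539115)–(-0.191735, -1.1012, -1.90026)  len=1.9250
  (v8,v6,v7) [+-+] → (0.191735, -1.1012, -1.90026)–(0, -1.1012, -1.9735)  len=0.2052

Chained into 1 loop(s):
  loop 1: 10 segments, perimeter = 10.6773
Total perimeter = 10.677

loops=1 perimeter=10.677


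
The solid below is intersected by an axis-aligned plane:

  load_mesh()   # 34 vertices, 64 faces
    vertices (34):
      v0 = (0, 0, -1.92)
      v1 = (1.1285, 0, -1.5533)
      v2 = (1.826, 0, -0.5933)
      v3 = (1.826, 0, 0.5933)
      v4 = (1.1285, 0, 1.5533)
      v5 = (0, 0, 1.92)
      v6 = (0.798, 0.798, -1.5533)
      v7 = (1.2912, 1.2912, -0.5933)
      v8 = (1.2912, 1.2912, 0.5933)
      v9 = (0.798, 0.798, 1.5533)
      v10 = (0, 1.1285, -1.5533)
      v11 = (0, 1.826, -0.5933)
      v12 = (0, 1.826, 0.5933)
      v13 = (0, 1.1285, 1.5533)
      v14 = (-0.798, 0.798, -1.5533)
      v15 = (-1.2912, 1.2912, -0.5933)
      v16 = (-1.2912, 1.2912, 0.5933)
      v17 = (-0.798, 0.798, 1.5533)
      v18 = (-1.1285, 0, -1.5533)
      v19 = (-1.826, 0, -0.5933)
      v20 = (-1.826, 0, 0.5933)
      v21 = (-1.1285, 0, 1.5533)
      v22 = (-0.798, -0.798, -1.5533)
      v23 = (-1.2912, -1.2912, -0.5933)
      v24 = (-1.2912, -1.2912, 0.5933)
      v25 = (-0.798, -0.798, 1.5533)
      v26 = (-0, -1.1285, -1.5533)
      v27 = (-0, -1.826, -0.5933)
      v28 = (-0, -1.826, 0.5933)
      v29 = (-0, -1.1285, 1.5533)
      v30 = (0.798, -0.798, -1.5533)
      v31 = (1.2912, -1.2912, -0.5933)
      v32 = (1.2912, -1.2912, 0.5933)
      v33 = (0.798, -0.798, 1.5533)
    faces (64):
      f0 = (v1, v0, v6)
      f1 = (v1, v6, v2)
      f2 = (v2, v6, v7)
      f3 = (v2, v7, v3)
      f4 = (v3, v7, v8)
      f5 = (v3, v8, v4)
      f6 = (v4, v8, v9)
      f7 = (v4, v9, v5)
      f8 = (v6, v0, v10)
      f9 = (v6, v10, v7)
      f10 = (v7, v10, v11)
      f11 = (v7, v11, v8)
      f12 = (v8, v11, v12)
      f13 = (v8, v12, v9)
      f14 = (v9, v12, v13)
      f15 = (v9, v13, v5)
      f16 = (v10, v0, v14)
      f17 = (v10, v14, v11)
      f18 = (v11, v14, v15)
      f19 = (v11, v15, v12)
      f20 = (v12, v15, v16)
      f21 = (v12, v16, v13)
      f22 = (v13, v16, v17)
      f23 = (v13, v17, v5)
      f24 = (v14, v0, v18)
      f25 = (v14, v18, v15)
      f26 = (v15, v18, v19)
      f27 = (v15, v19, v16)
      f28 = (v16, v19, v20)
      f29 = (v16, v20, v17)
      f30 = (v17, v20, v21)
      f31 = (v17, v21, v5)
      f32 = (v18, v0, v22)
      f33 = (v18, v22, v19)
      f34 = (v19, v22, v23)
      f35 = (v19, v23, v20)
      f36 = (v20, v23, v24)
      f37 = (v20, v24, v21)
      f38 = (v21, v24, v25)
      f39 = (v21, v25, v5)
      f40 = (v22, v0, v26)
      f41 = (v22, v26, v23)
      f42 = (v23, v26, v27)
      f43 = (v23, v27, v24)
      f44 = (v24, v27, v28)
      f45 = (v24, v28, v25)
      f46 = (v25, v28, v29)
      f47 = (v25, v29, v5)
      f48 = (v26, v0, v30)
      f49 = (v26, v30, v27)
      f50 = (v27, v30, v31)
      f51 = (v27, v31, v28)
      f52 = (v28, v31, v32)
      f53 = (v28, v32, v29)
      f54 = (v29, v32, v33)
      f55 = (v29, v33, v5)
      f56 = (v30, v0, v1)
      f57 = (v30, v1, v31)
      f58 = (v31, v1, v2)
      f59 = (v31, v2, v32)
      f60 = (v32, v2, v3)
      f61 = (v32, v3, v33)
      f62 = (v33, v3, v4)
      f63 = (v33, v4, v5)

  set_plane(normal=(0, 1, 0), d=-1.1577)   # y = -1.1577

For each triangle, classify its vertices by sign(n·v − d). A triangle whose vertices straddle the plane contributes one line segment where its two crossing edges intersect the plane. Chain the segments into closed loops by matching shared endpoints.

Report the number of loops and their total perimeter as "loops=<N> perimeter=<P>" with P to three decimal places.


loops=1 perimeter=8.988

Straddling triangles (18 of 64):
  (v19,v22,v23) [++-] → (-1.1577, -1.1577, -0.853154)–(-1.34649, -1.1577, -0.5933)  len=0.3212
  (v19,v23,v20) [+-+] → (-1.34649, -1.1577, -0.5933)–(-1.34649, -1.1577, -0.470615)  len=0.1227
  (v20,v23,v24) [+--] → (-1.34649, -1.1577, -0.470615)–(-1.34649, -1.1577, 0.5933)  len=1.0639
  (v20,v24,v21) [+-+] → (-1.34649, -1.1577, 0.5933)–(-1.27438, -1.1577, 0.692557)  len=0.1227
  (v21,v24,v25) [+-+] → (-1.27438, -1.1577, 0.692557)–(-1.1577, -1.1577, 0.853154)  len=0.1985
  (v22,v26,v23) [++-] → (-0.231733, -1.1577, -1.38101)–(-1.1577, -1.1577, -0.853154)  len=1.0659
  (v23,v26,v27) [-+-] → (-0.231733, -1.1577, -1.38101)–(0, -1.1577, -1.51311)  len=0.2667
  (v24,v28,v25) [--+] → (-0.518778, -1.1577, 1.21739)–(-1.1577, -1.1577, 0.853154)  len=0.7355
  (v25,v28,v29) [+-+] → (-0.518778, -1.1577, 1.21739)–(0, -1.1577, 1.51311)  len=0.5971
  (v26,v30,v27) [++-] → (0.518778, -1.1577, -1.21739)–(0, -1.1577, -1.51311)  len=0.5971
  (v27,v30,v31) [-+-] → (0.518778, -1.1577, -1.21739)–(1.1577, -1.1577, -0.853154)  len=0.7355
  (v28,v32,v29) [--+] → (0.231733, -1.1577, 1.38101)–(0, -1.1577, 1.51311)  len=0.2667
  (v29,v32,v33) [+-+] → (0.231733, -1.1577, 1.38101)–(1.1577, -1.1577, 0.853154)  len=1.0659
  (v30,v1,v31) [++-] → (1.27438, -1.1577, -0.692557)–(1.1577, -1.1577, -0.853154)  len=0.1985
  (v31,v1,v2) [-++] → (1.27438, -1.1577, -0.692557)–(1.34649, -1.1577, -0.5933)  len=0.1227
  (v31,v2,v32) [-+-] → (1.34649, -1.1577, -0.5933)–(1.34649, -1.1577, 0.470615)  len=1.0639
  (v32,v2,v3) [-++] → (1.34649, -1.1577, 0.470615)–(1.34649, -1.1577, 0.5933)  len=0.1227
  (v32,v3,v33) [-++] → (1.34649, -1.1577, 0.5933)–(1.1577, -1.1577, 0.853154)  len=0.3212

Chained into 1 loop(s):
  loop 1: 18 segments, perimeter = 8.9884
Total perimeter = 8.988


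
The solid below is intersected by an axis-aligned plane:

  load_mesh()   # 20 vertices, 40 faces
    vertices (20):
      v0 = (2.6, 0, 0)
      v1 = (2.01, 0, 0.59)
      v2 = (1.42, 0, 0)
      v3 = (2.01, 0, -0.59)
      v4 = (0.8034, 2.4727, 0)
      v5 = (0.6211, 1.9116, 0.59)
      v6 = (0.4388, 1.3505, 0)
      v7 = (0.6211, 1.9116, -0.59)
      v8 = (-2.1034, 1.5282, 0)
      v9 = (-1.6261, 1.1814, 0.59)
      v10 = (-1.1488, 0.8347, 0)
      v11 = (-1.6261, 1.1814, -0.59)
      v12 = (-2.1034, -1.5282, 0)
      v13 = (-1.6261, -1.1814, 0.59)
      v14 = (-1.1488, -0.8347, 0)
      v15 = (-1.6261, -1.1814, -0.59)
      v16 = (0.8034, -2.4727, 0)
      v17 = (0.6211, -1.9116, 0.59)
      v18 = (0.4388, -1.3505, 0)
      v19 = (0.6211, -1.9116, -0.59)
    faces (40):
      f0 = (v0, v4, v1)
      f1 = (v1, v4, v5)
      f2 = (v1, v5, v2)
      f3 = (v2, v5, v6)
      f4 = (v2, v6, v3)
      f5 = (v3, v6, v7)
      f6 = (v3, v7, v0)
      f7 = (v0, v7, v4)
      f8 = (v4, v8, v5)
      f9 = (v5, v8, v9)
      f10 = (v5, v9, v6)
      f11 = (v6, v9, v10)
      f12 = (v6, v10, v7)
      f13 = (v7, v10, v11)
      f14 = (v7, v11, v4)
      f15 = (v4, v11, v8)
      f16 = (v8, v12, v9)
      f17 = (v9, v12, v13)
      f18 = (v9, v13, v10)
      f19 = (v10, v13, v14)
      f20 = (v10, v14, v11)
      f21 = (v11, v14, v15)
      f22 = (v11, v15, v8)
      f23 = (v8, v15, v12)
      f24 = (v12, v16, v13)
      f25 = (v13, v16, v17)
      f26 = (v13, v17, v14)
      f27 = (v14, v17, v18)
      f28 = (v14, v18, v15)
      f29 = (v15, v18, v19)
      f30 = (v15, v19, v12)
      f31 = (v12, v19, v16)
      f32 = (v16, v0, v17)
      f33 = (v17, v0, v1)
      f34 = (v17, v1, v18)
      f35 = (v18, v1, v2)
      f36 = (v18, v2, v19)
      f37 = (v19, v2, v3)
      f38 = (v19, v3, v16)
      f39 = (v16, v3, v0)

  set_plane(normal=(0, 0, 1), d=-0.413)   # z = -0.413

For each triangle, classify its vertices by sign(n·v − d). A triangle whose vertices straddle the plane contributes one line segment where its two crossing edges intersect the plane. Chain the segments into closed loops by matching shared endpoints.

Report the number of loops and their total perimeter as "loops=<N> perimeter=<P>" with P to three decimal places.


loops=2 perimeter=23.629

Straddling triangles (20 of 40):
  (v2,v6,v3) [++-] → (1.53864, 0.40515, -0.413)–(1.833, 0, -0.413)  len=0.5008
  (v3,v6,v7) [-+-] → (1.53864, 0.40515, -0.413)–(0.56641, 1.74327, -0.413)  len=1.6540
  (v3,v7,v0) [--+] → (1.21477, 1.33812, -0.413)–(2.187, 0, -0.413)  len=1.6540
  (v0,v7,v4) [+-+] → (1.21477, 1.33812, -0.413)–(0.67579, 2.07993, -0.413)  len=0.9169
  (v6,v10,v7) [++-] → (0.09013, 1.58853, -0.413)–(0.56641, 1.74327, -0.413)  len=0.5008
  (v7,v10,v11) [-+-] → (0.09013, 1.58853, -0.413)–(-1.48291, 1.07739, -0.413)  len=1.6540
  (v7,v11,v4) [--+] → (-0.89725, 1.56879, -0.413)–(0.67579, 2.07993, -0.413)  len=1.6540
  (v4,v11,v8) [+-+] → (-0.89725, 1.56879, -0.413)–(-1.76929, 1.28544, -0.413)  len=0.9169
  (v10,v14,v11) [++-] → (-1.48291, 0.57657, -0.413)–(-1.48291, 1.07739, -0.413)  len=0.5008
  (v11,v14,v15) [-+-] → (-1.48291, 0.57657, -0.413)–(-1.48291, -1.07739, -0.413)  len=1.6540
  (v11,v15,v8) [--+] → (-1.76929, -0.36852, -0.413)–(-1.76929, 1.28544, -0.413)  len=1.6540
  (v8,v15,v12) [+-+] → (-1.76929, -0.36852, -0.413)–(-1.76929, -1.28544, -0.413)  len=0.9169
  (v14,v18,v15) [++-] → (-1.00663, -1.23213, -0.413)–(-1.48291, -1.07739, -0.413)  len=0.5008
  (v15,v18,v19) [-+-] → (-1.00663, -1.23213, -0.413)–(0.56641, -1.74327, -0.413)  len=1.6540
  (v15,v19,v12) [--+] → (-0.19625, -1.79658, -0.413)–(-1.76929, -1.28544, -0.413)  len=1.6540
  (v12,v19,v16) [+-+] → (-0.19625, -1.79658, -0.413)–(0.67579, -2.07993, -0.413)  len=0.9169
  (v18,v2,v19) [++-] → (0.86077, -1.33812, -0.413)–(0.56641, -1.74327, -0.413)  len=0.5008
  (v19,v2,v3) [-+-] → (0.86077, -1.33812, -0.413)–(1.833, 0, -0.413)  len=1.6540
  (v19,v3,v16) [--+] → (1.64802, -0.74181, -0.413)–(0.67579, -2.07993, -0.413)  len=1.6540
  (v16,v3,v0) [+-+] → (1.64802, -0.74181, -0.413)–(2.187, 0, -0.413)  len=0.9169

Chained into 2 loop(s):
  loop 1: 10 segments, perimeter = 10.7740
  loop 2: 10 segments, perimeter = 12.8547
Total perimeter = 23.629


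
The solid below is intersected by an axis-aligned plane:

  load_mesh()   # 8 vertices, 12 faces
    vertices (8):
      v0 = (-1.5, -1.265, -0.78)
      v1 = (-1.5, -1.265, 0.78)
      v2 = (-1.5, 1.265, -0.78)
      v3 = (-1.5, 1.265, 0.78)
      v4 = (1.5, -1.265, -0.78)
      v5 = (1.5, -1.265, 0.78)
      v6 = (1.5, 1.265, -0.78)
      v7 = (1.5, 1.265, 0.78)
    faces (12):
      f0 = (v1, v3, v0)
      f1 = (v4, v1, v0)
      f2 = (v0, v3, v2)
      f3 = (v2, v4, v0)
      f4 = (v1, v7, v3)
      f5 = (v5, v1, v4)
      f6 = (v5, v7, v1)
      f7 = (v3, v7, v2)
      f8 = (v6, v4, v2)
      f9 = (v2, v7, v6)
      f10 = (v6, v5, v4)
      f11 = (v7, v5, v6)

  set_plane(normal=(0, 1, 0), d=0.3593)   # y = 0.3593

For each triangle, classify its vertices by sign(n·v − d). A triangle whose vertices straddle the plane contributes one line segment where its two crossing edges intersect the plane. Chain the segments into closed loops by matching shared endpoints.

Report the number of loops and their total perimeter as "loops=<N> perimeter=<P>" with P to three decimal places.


loops=1 perimeter=9.120

Straddling triangles (8 of 12):
  (v1,v3,v0) [-+-] → (-1.5, 0.3593, 0.78)–(-1.5, 0.3593, 0.221545)  len=0.5585
  (v0,v3,v2) [-++] → (-1.5, 0.3593, 0.221545)–(-1.5, 0.3593, -0.78)  len=1.0015
  (v2,v4,v0) [+--] → (-0.426047, 0.3593, -0.78)–(-1.5, 0.3593, -0.78)  len=1.0740
  (v1,v7,v3) [-++] → (0.426047, 0.3593, 0.78)–(-1.5, 0.3593, 0.78)  len=1.9260
  (v5,v7,v1) [-+-] → (1.5, 0.3593, 0.78)–(0.426047, 0.3593, 0.78)  len=1.0740
  (v6,v4,v2) [+-+] → (1.5, 0.3593, -0.78)–(-0.426047, 0.3593, -0.78)  len=1.9260
  (v6,v5,v4) [+--] → (1.5, 0.3593, -0.221545)–(1.5, 0.3593, -0.78)  len=0.5585
  (v7,v5,v6) [+-+] → (1.5, 0.3593, 0.78)–(1.5, 0.3593, -0.221545)  len=1.0015

Chained into 1 loop(s):
  loop 1: 8 segments, perimeter = 9.1200
Total perimeter = 9.120


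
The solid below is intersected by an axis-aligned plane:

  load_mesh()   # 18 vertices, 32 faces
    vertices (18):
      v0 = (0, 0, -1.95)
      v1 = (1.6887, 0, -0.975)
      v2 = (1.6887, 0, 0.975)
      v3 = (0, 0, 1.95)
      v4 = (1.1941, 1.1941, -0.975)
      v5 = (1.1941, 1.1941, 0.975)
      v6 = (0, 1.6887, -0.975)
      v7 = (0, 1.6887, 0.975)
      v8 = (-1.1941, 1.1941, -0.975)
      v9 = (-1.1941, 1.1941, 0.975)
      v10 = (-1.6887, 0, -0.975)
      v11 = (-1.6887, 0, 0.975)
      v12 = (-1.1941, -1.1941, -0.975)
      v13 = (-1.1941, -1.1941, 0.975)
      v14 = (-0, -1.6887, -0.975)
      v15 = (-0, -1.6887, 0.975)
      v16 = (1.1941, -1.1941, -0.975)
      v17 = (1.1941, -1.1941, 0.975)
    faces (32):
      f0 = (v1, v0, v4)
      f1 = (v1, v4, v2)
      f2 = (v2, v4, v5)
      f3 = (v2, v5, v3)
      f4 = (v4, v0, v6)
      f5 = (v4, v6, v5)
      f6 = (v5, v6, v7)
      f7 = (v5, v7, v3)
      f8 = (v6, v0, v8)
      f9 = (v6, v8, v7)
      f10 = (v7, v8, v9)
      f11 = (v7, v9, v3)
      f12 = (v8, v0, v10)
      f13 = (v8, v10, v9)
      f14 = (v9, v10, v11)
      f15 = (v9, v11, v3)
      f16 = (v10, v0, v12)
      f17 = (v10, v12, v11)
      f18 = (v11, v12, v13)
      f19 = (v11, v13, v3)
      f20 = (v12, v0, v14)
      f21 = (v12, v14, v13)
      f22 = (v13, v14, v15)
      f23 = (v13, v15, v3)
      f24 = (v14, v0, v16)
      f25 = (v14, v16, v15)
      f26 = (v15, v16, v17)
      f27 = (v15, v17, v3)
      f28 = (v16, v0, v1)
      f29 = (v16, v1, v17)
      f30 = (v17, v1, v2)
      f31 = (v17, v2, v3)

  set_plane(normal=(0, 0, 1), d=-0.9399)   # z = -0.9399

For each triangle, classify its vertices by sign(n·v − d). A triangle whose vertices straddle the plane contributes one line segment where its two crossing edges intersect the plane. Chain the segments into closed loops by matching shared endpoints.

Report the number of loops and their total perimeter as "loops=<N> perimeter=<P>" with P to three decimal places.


Straddling triangles (16 of 32):
  (v1,v4,v2) [--+] → (1.203, 1.17261, -0.9399)–(1.6887, 0, -0.9399)  len=1.2692
  (v2,v4,v5) [+-+] → (1.203, 1.17261, -0.9399)–(1.1941, 1.1941, -0.9399)  len=0.0233
  (v4,v6,v5) [--+] → (0.0214938, 1.6798, -0.9399)–(1.1941, 1.1941, -0.9399)  len=1.2692
  (v5,v6,v7) [+-+] → (0.0214938, 1.6798, -0.9399)–(0, 1.6887, -0.9399)  len=0.0233
  (v6,v8,v7) [--+] → (-1.17261, 1.203, -0.9399)–(0, 1.6887, -0.9399)  len=1.2692
  (v7,v8,v9) [+-+] → (-1.17261, 1.203, -0.9399)–(-1.1941, 1.1941, -0.9399)  len=0.0233
  (v8,v10,v9) [--+] → (-1.6798, 0.0214938, -0.9399)–(-1.1941, 1.1941, -0.9399)  len=1.2692
  (v9,v10,v11) [+-+] → (-1.6798, 0.0214938, -0.9399)–(-1.6887, 0, -0.9399)  len=0.0233
  (v10,v12,v11) [--+] → (-1.203, -1.17261, -0.9399)–(-1.6887, 0, -0.9399)  len=1.2692
  (v11,v12,v13) [+-+] → (-1.203, -1.17261, -0.9399)–(-1.1941, -1.1941, -0.9399)  len=0.0233
  (v12,v14,v13) [--+] → (-0.0214938, -1.6798, -0.9399)–(-1.1941, -1.1941, -0.9399)  len=1.2692
  (v13,v14,v15) [+-+] → (-0.0214938, -1.6798, -0.9399)–(0, -1.6887, -0.9399)  len=0.0233
  (v14,v16,v15) [--+] → (1.17261, -1.203, -0.9399)–(0, -1.6887, -0.9399)  len=1.2692
  (v15,v16,v17) [+-+] → (1.17261, -1.203, -0.9399)–(1.1941, -1.1941, -0.9399)  len=0.0233
  (v16,v1,v17) [--+] → (1.6798, -0.0214938, -0.9399)–(1.1941, -1.1941, -0.9399)  len=1.2692
  (v17,v1,v2) [+-+] → (1.6798, -0.0214938, -0.9399)–(1.6887, 0, -0.9399)  len=0.0233

Chained into 1 loop(s):
  loop 1: 16 segments, perimeter = 10.3398
Total perimeter = 10.340

loops=1 perimeter=10.340


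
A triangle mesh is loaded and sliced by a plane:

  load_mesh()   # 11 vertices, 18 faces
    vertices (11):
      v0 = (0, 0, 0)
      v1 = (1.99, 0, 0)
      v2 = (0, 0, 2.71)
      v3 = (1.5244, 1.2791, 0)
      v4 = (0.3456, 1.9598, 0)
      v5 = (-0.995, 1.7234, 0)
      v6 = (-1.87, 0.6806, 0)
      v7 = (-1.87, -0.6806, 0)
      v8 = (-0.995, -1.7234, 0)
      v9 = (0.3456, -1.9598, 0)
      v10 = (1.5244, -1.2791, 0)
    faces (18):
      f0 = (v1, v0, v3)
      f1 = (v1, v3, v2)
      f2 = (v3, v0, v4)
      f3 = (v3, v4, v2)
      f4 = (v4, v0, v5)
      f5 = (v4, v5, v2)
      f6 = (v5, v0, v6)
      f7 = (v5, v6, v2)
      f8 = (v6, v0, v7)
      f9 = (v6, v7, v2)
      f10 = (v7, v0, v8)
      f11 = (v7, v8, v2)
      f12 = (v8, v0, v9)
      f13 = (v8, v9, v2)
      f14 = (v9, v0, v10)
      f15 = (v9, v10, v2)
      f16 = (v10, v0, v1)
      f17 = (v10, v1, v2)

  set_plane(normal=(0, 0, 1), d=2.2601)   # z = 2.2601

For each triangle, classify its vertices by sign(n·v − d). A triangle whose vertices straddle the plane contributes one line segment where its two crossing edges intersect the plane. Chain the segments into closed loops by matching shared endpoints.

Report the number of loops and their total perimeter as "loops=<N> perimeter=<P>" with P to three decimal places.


loops=1 perimeter=2.034

Straddling triangles (9 of 18):
  (v1,v3,v2) [--+] → (0.253073, 0.212349, 2.2601)–(0.330369, 0, 2.2601)  len=0.2260
  (v3,v4,v2) [--+] → (0.0573747, 0.325356, 2.2601)–(0.253073, 0.212349, 2.2601)  len=0.2260
  (v4,v5,v2) [--+] → (-0.165185, 0.28611, 2.2601)–(0.0573747, 0.325356, 2.2601)  len=0.2260
  (v5,v6,v2) [--+] → (-0.310448, 0.11299, 2.2601)–(-0.165185, 0.28611, 2.2601)  len=0.2260
  (v6,v7,v2) [--+] → (-0.310448, -0.11299, 2.2601)–(-0.310448, 0.11299, 2.2601)  len=0.2260
  (v7,v8,v2) [--+] → (-0.165185, -0.28611, 2.2601)–(-0.310448, -0.11299, 2.2601)  len=0.2260
  (v8,v9,v2) [--+] → (0.0573747, -0.325356, 2.2601)–(-0.165185, -0.28611, 2.2601)  len=0.2260
  (v9,v10,v2) [--+] → (0.253073, -0.212349, 2.2601)–(0.0573747, -0.325356, 2.2601)  len=0.2260
  (v10,v1,v2) [--+] → (0.330369, 0, 2.2601)–(0.253073, -0.212349, 2.2601)  len=0.2260

Chained into 1 loop(s):
  loop 1: 9 segments, perimeter = 2.0339
Total perimeter = 2.034


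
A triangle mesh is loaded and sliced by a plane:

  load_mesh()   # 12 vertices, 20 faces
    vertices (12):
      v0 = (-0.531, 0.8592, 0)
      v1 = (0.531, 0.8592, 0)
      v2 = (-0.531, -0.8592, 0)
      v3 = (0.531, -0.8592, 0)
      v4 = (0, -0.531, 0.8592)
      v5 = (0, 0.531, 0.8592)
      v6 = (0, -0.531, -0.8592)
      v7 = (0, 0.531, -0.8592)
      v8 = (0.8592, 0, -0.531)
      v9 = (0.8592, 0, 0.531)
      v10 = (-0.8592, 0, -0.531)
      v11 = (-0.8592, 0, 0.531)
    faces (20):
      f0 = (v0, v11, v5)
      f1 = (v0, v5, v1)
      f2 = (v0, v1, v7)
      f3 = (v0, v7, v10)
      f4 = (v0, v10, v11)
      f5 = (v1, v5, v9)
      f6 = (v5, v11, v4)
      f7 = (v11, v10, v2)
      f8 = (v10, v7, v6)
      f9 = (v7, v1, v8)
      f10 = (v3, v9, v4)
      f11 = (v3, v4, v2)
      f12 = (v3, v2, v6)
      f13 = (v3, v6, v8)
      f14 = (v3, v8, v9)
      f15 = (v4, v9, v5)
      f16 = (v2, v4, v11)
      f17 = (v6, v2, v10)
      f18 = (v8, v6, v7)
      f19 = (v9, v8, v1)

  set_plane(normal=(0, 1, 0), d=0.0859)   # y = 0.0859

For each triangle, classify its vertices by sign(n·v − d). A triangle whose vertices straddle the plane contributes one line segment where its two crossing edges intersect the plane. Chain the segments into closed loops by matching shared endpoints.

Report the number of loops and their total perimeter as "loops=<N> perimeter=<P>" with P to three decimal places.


loops=1 perimeter=5.596

Straddling triangles (10 of 20):
  (v0,v11,v5) [+-+] → (-0.826388, 0.0859, 0.477912)–(-0.720207, 0.0859, 0.584093)  len=0.1502
  (v0,v7,v10) [++-] → (-0.720207, 0.0859, -0.584093)–(-0.826388, 0.0859, -0.477912)  len=0.1502
  (v0,v10,v11) [+--] → (-0.826388, 0.0859, -0.477912)–(-0.826388, 0.0859, 0.477912)  len=0.9558
  (v1,v5,v9) [++-] → (0.720207, 0.0859, 0.584093)–(0.826388, 0.0859, 0.477912)  len=0.1502
  (v5,v11,v4) [+--] → (-0.720207, 0.0859, 0.584093)–(0, 0.0859, 0.8592)  len=0.7710
  (v10,v7,v6) [-+-] → (-0.720207, 0.0859, -0.584093)–(0, 0.0859, -0.8592)  len=0.7710
  (v7,v1,v8) [++-] → (0.826388, 0.0859, -0.477912)–(0.720207, 0.0859, -0.584093)  len=0.1502
  (v4,v9,v5) [--+] → (0.720207, 0.0859, 0.584093)–(0, 0.0859, 0.8592)  len=0.7710
  (v8,v6,v7) [--+] → (0, 0.0859, -0.8592)–(0.720207, 0.0859, -0.584093)  len=0.7710
  (v9,v8,v1) [--+] → (0.826388, 0.0859, -0.477912)–(0.826388, 0.0859, 0.477912)  len=0.9558

Chained into 1 loop(s):
  loop 1: 10 segments, perimeter = 5.5961
Total perimeter = 5.596
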